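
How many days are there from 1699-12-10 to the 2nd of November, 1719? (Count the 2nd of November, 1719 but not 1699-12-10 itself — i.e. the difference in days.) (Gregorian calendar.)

7266

Dec 10, 1699 → Dec 10, 1700: 365 days.
Dec 10, 1700 → Dec 10, 1701: 365 days.
Dec 10, 1701 → Dec 10, 1702: 365 days.
Dec 10, 1702 → Dec 10, 1703: 365 days.
Dec 10, 1703 → Dec 10, 1704: 366 days (Feb 29, 1704 is in that span).
Dec 10, 1704 → Dec 10, 1705: 365 days.
Dec 10, 1705 → Dec 10, 1706: 365 days.
Dec 10, 1706 → Dec 10, 1707: 365 days.
Dec 10, 1707 → Dec 10, 1708: 366 days (Feb 29, 1708 is in that span).
Dec 10, 1708 → Dec 10, 1709: 365 days.
Dec 10, 1709 → Dec 10, 1710: 365 days.
Dec 10, 1710 → Dec 10, 1711: 365 days.
Dec 10, 1711 → Dec 10, 1712: 366 days (Feb 29, 1712 is in that span).
Dec 10, 1712 → Dec 10, 1713: 365 days.
Dec 10, 1713 → Dec 10, 1714: 365 days.
Dec 10, 1714 → Dec 10, 1715: 365 days.
Dec 10, 1715 → Dec 10, 1716: 366 days (Feb 29, 1716 is in that span).
Dec 10, 1716 → Dec 10, 1717: 365 days.
Dec 10, 1717 → Dec 10, 1718: 365 days.
Dec 10, 1718 → Jan 10, 1719: 31 days (December has 31).
Jan 10, 1719 → Feb 10, 1719: 31 days (January has 31).
Feb 10, 1719 → Mar 10, 1719: 28 days (February has 28).
Mar 10, 1719 → Apr 10, 1719: 31 days (March has 31).
Apr 10, 1719 → May 10, 1719: 30 days (April has 30).
May 10, 1719 → Jun 10, 1719: 31 days (May has 31).
Jun 10, 1719 → Jul 10, 1719: 30 days (June has 30).
Jul 10, 1719 → Aug 10, 1719: 31 days (July has 31).
Aug 10, 1719 → Sep 10, 1719: 31 days (August has 31).
Sep 10, 1719 → Oct 10, 1719: 30 days (September has 30).
Oct 10, 1719 → Nov 2, 1719: 23 days.
Total: 7266 days.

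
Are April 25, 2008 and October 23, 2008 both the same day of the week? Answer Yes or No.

No

From Apr 25, 2008 to Oct 23, 2008 is 181 days.
181 mod 7 = 6, so they are different weekdays.
(Apr 25, 2008 is a Friday; Oct 23, 2008 is a Thursday.)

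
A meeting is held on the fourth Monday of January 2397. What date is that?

January 27, 2397

January 1, 2397 is a Wednesday.
The first Monday is therefore January 6 (5 days later).
The fourth Monday is 6 + 3×7 = January 27.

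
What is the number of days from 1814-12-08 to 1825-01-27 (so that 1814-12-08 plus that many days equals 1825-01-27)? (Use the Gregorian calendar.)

Dec 8, 1814 → Dec 8, 1815: 365 days.
Dec 8, 1815 → Dec 8, 1816: 366 days (Feb 29, 1816 is in that span).
Dec 8, 1816 → Dec 8, 1817: 365 days.
Dec 8, 1817 → Dec 8, 1818: 365 days.
Dec 8, 1818 → Dec 8, 1819: 365 days.
Dec 8, 1819 → Dec 8, 1820: 366 days (Feb 29, 1820 is in that span).
Dec 8, 1820 → Dec 8, 1821: 365 days.
Dec 8, 1821 → Dec 8, 1822: 365 days.
Dec 8, 1822 → Dec 8, 1823: 365 days.
Dec 8, 1823 → Dec 8, 1824: 366 days (Feb 29, 1824 is in that span).
Dec 8, 1824 → Jan 8, 1825: 31 days (December has 31).
Jan 8, 1825 → Jan 27, 1825: 19 days.
Total: 3703 days.

3703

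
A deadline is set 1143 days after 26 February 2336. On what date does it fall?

April 14, 2339

+366 (one year; includes Feb 29, 2336) → Feb 26, 2337 (777 left).
+365 (one year) → Feb 26, 2338 (412 left).
+365 (one year) → Feb 26, 2339 (47 left).
Feb has 28 days: +3 → Mar 1, 2339 (44 left).
Mar has 31 days: +31 → Apr 1, 2339 (13 left).
+13 → Apr 14, 2339.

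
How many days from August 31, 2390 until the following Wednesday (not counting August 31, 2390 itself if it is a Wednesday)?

Aug 31, 2390 is a Friday.
From Friday to the next Wednesday is 5 days.

5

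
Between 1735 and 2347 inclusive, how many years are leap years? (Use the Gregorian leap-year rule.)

Multiples of 4 in [1735,2347]: 153.
Of those, multiples of 100: 6 (not leap unless ÷400).
Multiples of 400: 1.
Leap years = 153 − 6 + 1 = 148.

148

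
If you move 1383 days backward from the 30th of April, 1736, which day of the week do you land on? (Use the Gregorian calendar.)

Thursday

Apr 30, 1736 is a Monday.
1383 mod 7 = 4, so 1383 days before a Monday is Monday − 4 = Thursday.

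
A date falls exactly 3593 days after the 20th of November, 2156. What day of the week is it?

Nov 20, 2156 is a Saturday.
3593 mod 7 = 2, so 3593 days after a Saturday is Saturday + 2 = Monday.

Monday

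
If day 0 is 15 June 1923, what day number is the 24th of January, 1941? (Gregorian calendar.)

Jun 15, 1923 → Jun 15, 1924: 366 days (Feb 29, 1924 is in that span).
Jun 15, 1924 → Jun 15, 1925: 365 days.
Jun 15, 1925 → Jun 15, 1926: 365 days.
Jun 15, 1926 → Jun 15, 1927: 365 days.
Jun 15, 1927 → Jun 15, 1928: 366 days (Feb 29, 1928 is in that span).
Jun 15, 1928 → Jun 15, 1929: 365 days.
Jun 15, 1929 → Jun 15, 1930: 365 days.
Jun 15, 1930 → Jun 15, 1931: 365 days.
Jun 15, 1931 → Jun 15, 1932: 366 days (Feb 29, 1932 is in that span).
Jun 15, 1932 → Jun 15, 1933: 365 days.
Jun 15, 1933 → Jun 15, 1934: 365 days.
Jun 15, 1934 → Jun 15, 1935: 365 days.
Jun 15, 1935 → Jun 15, 1936: 366 days (Feb 29, 1936 is in that span).
Jun 15, 1936 → Jun 15, 1937: 365 days.
Jun 15, 1937 → Jun 15, 1938: 365 days.
Jun 15, 1938 → Jun 15, 1939: 365 days.
Jun 15, 1939 → Jun 15, 1940: 366 days (Feb 29, 1940 is in that span).
Jun 15, 1940 → Jul 15, 1940: 30 days (June has 30).
Jul 15, 1940 → Aug 15, 1940: 31 days (July has 31).
Aug 15, 1940 → Sep 15, 1940: 31 days (August has 31).
Sep 15, 1940 → Oct 15, 1940: 30 days (September has 30).
Oct 15, 1940 → Nov 15, 1940: 31 days (October has 31).
Nov 15, 1940 → Dec 15, 1940: 30 days (November has 30).
Dec 15, 1940 → Jan 15, 1941: 31 days (December has 31).
Jan 15, 1941 → Jan 24, 1941: 9 days.
Total: 6433 days.

6433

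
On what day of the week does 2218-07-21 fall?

Tuesday

Doomsday rule: the anchor day for the 2200s is Friday. For year 18: 18÷12 = 1 r 6, and 6÷4 = 1, so 1+6+1 = 8.
Friday + 8 ≡ Saturday — that's 2218's doomsday.
In July the doomsday date is Jul 11.
Jul 21 is 10 days after Jul 11; 10 mod 7 = 3, so Saturday + 3 = Tuesday.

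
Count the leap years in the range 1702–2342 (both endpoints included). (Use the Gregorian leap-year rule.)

155

Multiples of 4 in [1702,2342]: 160.
Of those, multiples of 100: 6 (not leap unless ÷400).
Multiples of 400: 1.
Leap years = 160 − 6 + 1 = 155.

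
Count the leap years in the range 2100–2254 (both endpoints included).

Multiples of 4 in [2100,2254]: 39.
Of those, multiples of 100: 2 (not leap unless ÷400).
Multiples of 400: 0.
Leap years = 39 − 2 + 0 = 37.

37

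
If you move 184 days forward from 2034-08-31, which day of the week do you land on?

Saturday

First find the weekday of Aug 31, 2034. Doomsday rule: the anchor day for the 2000s is Tuesday. For year 34: 34÷12 = 2 r 10, and 10÷4 = 2, so 2+10+2 = 14.
Tuesday + 14 ≡ Tuesday — that's 2034's doomsday.
In August the doomsday date is Aug 8.
Aug 31 is 23 days after Aug 8; 23 mod 7 = 2, so Tuesday + 2 = Thursday.
184 mod 7 = 2, so 184 days after a Thursday is Thursday + 2 = Saturday.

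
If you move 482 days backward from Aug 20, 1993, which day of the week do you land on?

First find the weekday of Aug 20, 1993. Doomsday rule: the anchor day for the 1900s is Wednesday. For year 93: 93÷12 = 7 r 9, and 9÷4 = 2, so 7+9+2 = 18.
Wednesday + 18 ≡ Sunday — that's 1993's doomsday.
In August the doomsday date is Aug 8.
Aug 20 is 12 days after Aug 8; 12 mod 7 = 5, so Sunday + 5 = Friday.
482 mod 7 = 6, so 482 days before a Friday is Friday − 6 = Saturday.

Saturday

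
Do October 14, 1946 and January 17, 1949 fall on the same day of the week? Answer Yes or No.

Yes

From Oct 14, 1946 to Jan 17, 1949 is 826 days.
826 mod 7 = 0, so they are the same weekday.
(Oct 14, 1946 is a Monday; Jan 17, 1949 is a Monday.)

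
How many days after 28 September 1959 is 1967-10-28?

Sep 28, 1959 → Sep 28, 1960: 366 days (Feb 29, 1960 is in that span).
Sep 28, 1960 → Sep 28, 1961: 365 days.
Sep 28, 1961 → Sep 28, 1962: 365 days.
Sep 28, 1962 → Sep 28, 1963: 365 days.
Sep 28, 1963 → Sep 28, 1964: 366 days (Feb 29, 1964 is in that span).
Sep 28, 1964 → Sep 28, 1965: 365 days.
Sep 28, 1965 → Sep 28, 1966: 365 days.
Sep 28, 1966 → Oct 28, 1966: 30 days (September has 30).
Oct 28, 1966 → Nov 28, 1966: 31 days (October has 31).
Nov 28, 1966 → Dec 28, 1966: 30 days (November has 30).
Dec 28, 1966 → Jan 28, 1967: 31 days (December has 31).
Jan 28, 1967 → Feb 28, 1967: 31 days (January has 31).
Feb 28, 1967 → Mar 28, 1967: 28 days (February has 28).
Mar 28, 1967 → Apr 28, 1967: 31 days (March has 31).
Apr 28, 1967 → May 28, 1967: 30 days (April has 30).
May 28, 1967 → Jun 28, 1967: 31 days (May has 31).
Jun 28, 1967 → Jul 28, 1967: 30 days (June has 30).
Jul 28, 1967 → Aug 28, 1967: 31 days (July has 31).
Aug 28, 1967 → Sep 28, 1967: 31 days (August has 31).
Sep 28, 1967 → Oct 28, 1967: 30 days.
Total: 2952 days.

2952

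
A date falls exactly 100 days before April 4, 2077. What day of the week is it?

Friday

Apr 4, 2077 is a Sunday.
100 mod 7 = 2, so 100 days before a Sunday is Sunday − 2 = Friday.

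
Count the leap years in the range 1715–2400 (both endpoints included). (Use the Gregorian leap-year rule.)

Multiples of 4 in [1715,2400]: 172.
Of those, multiples of 100: 7 (not leap unless ÷400).
Multiples of 400: 2.
Leap years = 172 − 7 + 2 = 167.

167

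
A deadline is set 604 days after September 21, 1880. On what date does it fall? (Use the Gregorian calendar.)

+365 (one year) → Sep 21, 1881 (239 left).
Sep has 30 days: +10 → Oct 1, 1881 (229 left).
Oct has 31 days: +31 → Nov 1, 1881 (198 left).
Nov has 30 days: +30 → Dec 1, 1881 (168 left).
Dec has 31 days: +31 → Jan 1, 1882 (137 left).
Jan has 31 days: +31 → Feb 1, 1882 (106 left).
Feb has 28 days: +28 → Mar 1, 1882 (78 left).
Mar has 31 days: +31 → Apr 1, 1882 (47 left).
Apr has 30 days: +30 → May 1, 1882 (17 left).
+17 → May 18, 1882.

May 18, 1882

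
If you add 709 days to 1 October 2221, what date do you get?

September 10, 2223

+365 (one year) → Oct 1, 2222 (344 left).
Oct has 31 days: +31 → Nov 1, 2222 (313 left).
Nov has 30 days: +30 → Dec 1, 2222 (283 left).
Dec has 31 days: +31 → Jan 1, 2223 (252 left).
Jan has 31 days: +31 → Feb 1, 2223 (221 left).
Feb has 28 days: +28 → Mar 1, 2223 (193 left).
Mar has 31 days: +31 → Apr 1, 2223 (162 left).
Apr has 30 days: +30 → May 1, 2223 (132 left).
May has 31 days: +31 → Jun 1, 2223 (101 left).
Jun has 30 days: +30 → Jul 1, 2223 (71 left).
Jul has 31 days: +31 → Aug 1, 2223 (40 left).
Aug has 31 days: +31 → Sep 1, 2223 (9 left).
+9 → Sep 10, 2223.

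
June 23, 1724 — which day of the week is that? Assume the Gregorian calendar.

Doomsday rule: the anchor day for the 1700s is Sunday. For year 24: 24÷12 = 2 r 0, and 0÷4 = 0, so 2+0+0 = 2.
Sunday + 2 ≡ Tuesday — that's 1724's doomsday.
In June the doomsday date is Jun 6.
Jun 23 is 17 days after Jun 6; 17 mod 7 = 3, so Tuesday + 3 = Friday.

Friday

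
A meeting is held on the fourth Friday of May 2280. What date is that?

May 28, 2280

May 1, 2280 is a Saturday.
The first Friday is therefore May 7 (6 days later).
The fourth Friday is 7 + 3×7 = May 28.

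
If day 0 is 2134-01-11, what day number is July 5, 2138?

Jan 11, 2134 → Jan 11, 2135: 365 days.
Jan 11, 2135 → Jan 11, 2136: 365 days.
Jan 11, 2136 → Jan 11, 2137: 366 days (Feb 29, 2136 is in that span).
Jan 11, 2137 → Jan 11, 2138: 365 days.
Jan 11, 2138 → Feb 11, 2138: 31 days (January has 31).
Feb 11, 2138 → Mar 11, 2138: 28 days (February has 28).
Mar 11, 2138 → Apr 11, 2138: 31 days (March has 31).
Apr 11, 2138 → May 11, 2138: 30 days (April has 30).
May 11, 2138 → Jun 11, 2138: 31 days (May has 31).
Jun 11, 2138 → Jul 5, 2138: 24 days.
Total: 1636 days.

1636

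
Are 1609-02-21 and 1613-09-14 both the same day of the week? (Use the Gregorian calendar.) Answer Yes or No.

Yes

From Feb 21, 1609 to Sep 14, 1613 is 1666 days.
1666 mod 7 = 0, so they are the same weekday.
(Feb 21, 1609 is a Saturday; Sep 14, 1613 is a Saturday.)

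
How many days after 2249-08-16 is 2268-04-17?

6819

Aug 16, 2249 → Aug 16, 2250: 365 days.
Aug 16, 2250 → Aug 16, 2251: 365 days.
Aug 16, 2251 → Aug 16, 2252: 366 days (Feb 29, 2252 is in that span).
Aug 16, 2252 → Aug 16, 2253: 365 days.
Aug 16, 2253 → Aug 16, 2254: 365 days.
Aug 16, 2254 → Aug 16, 2255: 365 days.
Aug 16, 2255 → Aug 16, 2256: 366 days (Feb 29, 2256 is in that span).
Aug 16, 2256 → Aug 16, 2257: 365 days.
Aug 16, 2257 → Aug 16, 2258: 365 days.
Aug 16, 2258 → Aug 16, 2259: 365 days.
Aug 16, 2259 → Aug 16, 2260: 366 days (Feb 29, 2260 is in that span).
Aug 16, 2260 → Aug 16, 2261: 365 days.
Aug 16, 2261 → Aug 16, 2262: 365 days.
Aug 16, 2262 → Aug 16, 2263: 365 days.
Aug 16, 2263 → Aug 16, 2264: 366 days (Feb 29, 2264 is in that span).
Aug 16, 2264 → Aug 16, 2265: 365 days.
Aug 16, 2265 → Aug 16, 2266: 365 days.
Aug 16, 2266 → Aug 16, 2267: 365 days.
Aug 16, 2267 → Sep 16, 2267: 31 days (August has 31).
Sep 16, 2267 → Oct 16, 2267: 30 days (September has 30).
Oct 16, 2267 → Nov 16, 2267: 31 days (October has 31).
Nov 16, 2267 → Dec 16, 2267: 30 days (November has 30).
Dec 16, 2267 → Jan 16, 2268: 31 days (December has 31).
Jan 16, 2268 → Feb 16, 2268: 31 days (January has 31).
Feb 16, 2268 → Mar 16, 2268: 29 days (February has 29).
Mar 16, 2268 → Apr 16, 2268: 31 days (March has 31).
Apr 16, 2268 → Apr 17, 2268: 1 days.
Total: 6819 days.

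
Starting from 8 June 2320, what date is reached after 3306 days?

+365 (one year) → Jun 8, 2321 (2941 left).
+365 (one year) → Jun 8, 2322 (2576 left).
+365 (one year) → Jun 8, 2323 (2211 left).
+366 (one year; includes Feb 29, 2324) → Jun 8, 2324 (1845 left).
+365 (one year) → Jun 8, 2325 (1480 left).
+365 (one year) → Jun 8, 2326 (1115 left).
+365 (one year) → Jun 8, 2327 (750 left).
+366 (one year; includes Feb 29, 2328) → Jun 8, 2328 (384 left).
Jun has 30 days: +23 → Jul 1, 2328 (361 left).
Jul has 31 days: +31 → Aug 1, 2328 (330 left).
Aug has 31 days: +31 → Sep 1, 2328 (299 left).
Sep has 30 days: +30 → Oct 1, 2328 (269 left).
Oct has 31 days: +31 → Nov 1, 2328 (238 left).
Nov has 30 days: +30 → Dec 1, 2328 (208 left).
Dec has 31 days: +31 → Jan 1, 2329 (177 left).
Jan has 31 days: +31 → Feb 1, 2329 (146 left).
Feb has 28 days: +28 → Mar 1, 2329 (118 left).
Mar has 31 days: +31 → Apr 1, 2329 (87 left).
Apr has 30 days: +30 → May 1, 2329 (57 left).
May has 31 days: +31 → Jun 1, 2329 (26 left).
+26 → Jun 27, 2329.

June 27, 2329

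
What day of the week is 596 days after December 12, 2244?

Friday

First find the weekday of Dec 12, 2244. Doomsday rule: the anchor day for the 2200s is Friday. For year 44: 44÷12 = 3 r 8, and 8÷4 = 2, so 3+8+2 = 13.
Friday + 13 ≡ Thursday — that's 2244's doomsday.
In December the doomsday date is Dec 12.
Dec 12 is the doomsday itself: Thursday.
596 mod 7 = 1, so 596 days after a Thursday is Thursday + 1 = Friday.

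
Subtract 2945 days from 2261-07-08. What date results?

June 15, 2253

−365 (one year) → Jul 8, 2260 (2580 left).
−366 (one year; includes Feb 29, 2260) → Jul 8, 2259 (2214 left).
−365 (one year) → Jul 8, 2258 (1849 left).
−365 (one year) → Jul 8, 2257 (1484 left).
−365 (one year) → Jul 8, 2256 (1119 left).
−366 (one year; includes Feb 29, 2256) → Jul 8, 2255 (753 left).
−365 (one year) → Jul 8, 2254 (388 left).
−8 → Jun 30, 2254 (end of Jun, 30 days; 380 left).
−30 → May 31, 2254 (end of May, 31 days; 350 left).
−31 → Apr 30, 2254 (end of Apr, 30 days; 319 left).
−30 → Mar 31, 2254 (end of Mar, 31 days; 289 left).
−31 → Feb 28, 2254 (end of Feb, 28 days; 258 left).
−28 → Jan 31, 2254 (end of Jan, 31 days; 230 left).
−31 → Dec 31, 2253 (end of Dec, 31 days; 199 left).
−31 → Nov 30, 2253 (end of Nov, 30 days; 168 left).
−30 → Oct 31, 2253 (end of Oct, 31 days; 138 left).
−31 → Sep 30, 2253 (end of Sep, 30 days; 107 left).
−30 → Aug 31, 2253 (end of Aug, 31 days; 77 left).
−31 → Jul 31, 2253 (end of Jul, 31 days; 46 left).
−31 → Jun 30, 2253 (end of Jun, 30 days; 15 left).
−15 → Jun 15, 2253.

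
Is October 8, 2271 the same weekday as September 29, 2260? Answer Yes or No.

From Sep 29, 2260 to Oct 8, 2271 is 4026 days.
4026 mod 7 = 1, so they are different weekdays.
(Sep 29, 2260 is a Saturday; Oct 8, 2271 is a Sunday.)

No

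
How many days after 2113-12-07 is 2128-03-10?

5207

Dec 7, 2113 → Dec 7, 2114: 365 days.
Dec 7, 2114 → Dec 7, 2115: 365 days.
Dec 7, 2115 → Dec 7, 2116: 366 days (Feb 29, 2116 is in that span).
Dec 7, 2116 → Dec 7, 2117: 365 days.
Dec 7, 2117 → Dec 7, 2118: 365 days.
Dec 7, 2118 → Dec 7, 2119: 365 days.
Dec 7, 2119 → Dec 7, 2120: 366 days (Feb 29, 2120 is in that span).
Dec 7, 2120 → Dec 7, 2121: 365 days.
Dec 7, 2121 → Dec 7, 2122: 365 days.
Dec 7, 2122 → Dec 7, 2123: 365 days.
Dec 7, 2123 → Dec 7, 2124: 366 days (Feb 29, 2124 is in that span).
Dec 7, 2124 → Dec 7, 2125: 365 days.
Dec 7, 2125 → Dec 7, 2126: 365 days.
Dec 7, 2126 → Dec 7, 2127: 365 days.
Dec 7, 2127 → Jan 7, 2128: 31 days (December has 31).
Jan 7, 2128 → Feb 7, 2128: 31 days (January has 31).
Feb 7, 2128 → Mar 7, 2128: 29 days (February has 29).
Mar 7, 2128 → Mar 10, 2128: 3 days.
Total: 5207 days.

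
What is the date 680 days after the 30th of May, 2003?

+366 (one year; includes Feb 29, 2004) → May 30, 2004 (314 left).
May has 31 days: +2 → Jun 1, 2004 (312 left).
Jun has 30 days: +30 → Jul 1, 2004 (282 left).
Jul has 31 days: +31 → Aug 1, 2004 (251 left).
Aug has 31 days: +31 → Sep 1, 2004 (220 left).
Sep has 30 days: +30 → Oct 1, 2004 (190 left).
Oct has 31 days: +31 → Nov 1, 2004 (159 left).
Nov has 30 days: +30 → Dec 1, 2004 (129 left).
Dec has 31 days: +31 → Jan 1, 2005 (98 left).
Jan has 31 days: +31 → Feb 1, 2005 (67 left).
Feb has 28 days: +28 → Mar 1, 2005 (39 left).
Mar has 31 days: +31 → Apr 1, 2005 (8 left).
+8 → Apr 9, 2005.

April 9, 2005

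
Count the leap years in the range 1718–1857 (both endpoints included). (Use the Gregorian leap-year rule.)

34

Multiples of 4 in [1718,1857]: 35.
Of those, multiples of 100: 1 (not leap unless ÷400).
Multiples of 400: 0.
Leap years = 35 − 1 + 0 = 34.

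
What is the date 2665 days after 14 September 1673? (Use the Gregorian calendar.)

December 31, 1680

+365 (one year) → Sep 14, 1674 (2300 left).
+365 (one year) → Sep 14, 1675 (1935 left).
+366 (one year; includes Feb 29, 1676) → Sep 14, 1676 (1569 left).
+365 (one year) → Sep 14, 1677 (1204 left).
+365 (one year) → Sep 14, 1678 (839 left).
+365 (one year) → Sep 14, 1679 (474 left).
+366 (one year; includes Feb 29, 1680) → Sep 14, 1680 (108 left).
Sep has 30 days: +17 → Oct 1, 1680 (91 left).
Oct has 31 days: +31 → Nov 1, 1680 (60 left).
Nov has 30 days: +30 → Dec 1, 1680 (30 left).
+30 → Dec 31, 1680.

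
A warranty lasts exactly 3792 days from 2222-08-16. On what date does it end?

January 2, 2233

+365 (one year) → Aug 16, 2223 (3427 left).
+366 (one year; includes Feb 29, 2224) → Aug 16, 2224 (3061 left).
+365 (one year) → Aug 16, 2225 (2696 left).
+365 (one year) → Aug 16, 2226 (2331 left).
+365 (one year) → Aug 16, 2227 (1966 left).
+366 (one year; includes Feb 29, 2228) → Aug 16, 2228 (1600 left).
+365 (one year) → Aug 16, 2229 (1235 left).
+365 (one year) → Aug 16, 2230 (870 left).
+365 (one year) → Aug 16, 2231 (505 left).
+366 (one year; includes Feb 29, 2232) → Aug 16, 2232 (139 left).
Aug has 31 days: +16 → Sep 1, 2232 (123 left).
Sep has 30 days: +30 → Oct 1, 2232 (93 left).
Oct has 31 days: +31 → Nov 1, 2232 (62 left).
Nov has 30 days: +30 → Dec 1, 2232 (32 left).
Dec has 31 days: +31 → Jan 1, 2233 (1 left).
+1 → Jan 2, 2233.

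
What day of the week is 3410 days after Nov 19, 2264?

Nov 19, 2264 is a Saturday.
3410 mod 7 = 1, so 3410 days after a Saturday is Saturday + 1 = Sunday.

Sunday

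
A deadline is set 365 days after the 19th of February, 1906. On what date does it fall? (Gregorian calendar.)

February 19, 1907

Feb has 28 days: +10 → Mar 1, 1906 (355 left).
Mar has 31 days: +31 → Apr 1, 1906 (324 left).
Apr has 30 days: +30 → May 1, 1906 (294 left).
May has 31 days: +31 → Jun 1, 1906 (263 left).
Jun has 30 days: +30 → Jul 1, 1906 (233 left).
Jul has 31 days: +31 → Aug 1, 1906 (202 left).
Aug has 31 days: +31 → Sep 1, 1906 (171 left).
Sep has 30 days: +30 → Oct 1, 1906 (141 left).
Oct has 31 days: +31 → Nov 1, 1906 (110 left).
Nov has 30 days: +30 → Dec 1, 1906 (80 left).
Dec has 31 days: +31 → Jan 1, 1907 (49 left).
Jan has 31 days: +31 → Feb 1, 1907 (18 left).
+18 → Feb 19, 1907.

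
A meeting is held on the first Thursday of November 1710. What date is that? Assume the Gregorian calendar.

November 1, 1710 is a Saturday.
The first Thursday is therefore November 6 (5 days later).

November 6, 1710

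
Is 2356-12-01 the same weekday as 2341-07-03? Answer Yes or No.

No

From Jul 3, 2341 to Dec 1, 2356 is 5630 days.
5630 mod 7 = 2, so they are different weekdays.
(Jul 3, 2341 is a Thursday; Dec 1, 2356 is a Saturday.)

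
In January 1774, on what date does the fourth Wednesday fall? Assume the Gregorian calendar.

January 1, 1774 is a Saturday.
The first Wednesday is therefore January 5 (4 days later).
The fourth Wednesday is 5 + 3×7 = January 26.

January 26, 1774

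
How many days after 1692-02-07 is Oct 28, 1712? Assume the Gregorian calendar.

Feb 7, 1692 → Feb 7, 1693: 366 days (Feb 29, 1692 is in that span).
Feb 7, 1693 → Feb 7, 1694: 365 days.
Feb 7, 1694 → Feb 7, 1695: 365 days.
Feb 7, 1695 → Feb 7, 1696: 365 days.
Feb 7, 1696 → Feb 7, 1697: 366 days (Feb 29, 1696 is in that span).
Feb 7, 1697 → Feb 7, 1698: 365 days.
Feb 7, 1698 → Feb 7, 1699: 365 days.
Feb 7, 1699 → Feb 7, 1700: 365 days.
Feb 7, 1700 → Feb 7, 1701: 365 days.
Feb 7, 1701 → Feb 7, 1702: 365 days.
Feb 7, 1702 → Feb 7, 1703: 365 days.
Feb 7, 1703 → Feb 7, 1704: 365 days.
Feb 7, 1704 → Feb 7, 1705: 366 days (Feb 29, 1704 is in that span).
Feb 7, 1705 → Feb 7, 1706: 365 days.
Feb 7, 1706 → Feb 7, 1707: 365 days.
Feb 7, 1707 → Feb 7, 1708: 365 days.
Feb 7, 1708 → Feb 7, 1709: 366 days (Feb 29, 1708 is in that span).
Feb 7, 1709 → Feb 7, 1710: 365 days.
Feb 7, 1710 → Feb 7, 1711: 365 days.
Feb 7, 1711 → Feb 7, 1712: 365 days.
Feb 7, 1712 → Mar 7, 1712: 29 days (February has 29).
Mar 7, 1712 → Apr 7, 1712: 31 days (March has 31).
Apr 7, 1712 → May 7, 1712: 30 days (April has 30).
May 7, 1712 → Jun 7, 1712: 31 days (May has 31).
Jun 7, 1712 → Jul 7, 1712: 30 days (June has 30).
Jul 7, 1712 → Aug 7, 1712: 31 days (July has 31).
Aug 7, 1712 → Sep 7, 1712: 31 days (August has 31).
Sep 7, 1712 → Oct 7, 1712: 30 days (September has 30).
Oct 7, 1712 → Oct 28, 1712: 21 days.
Total: 7568 days.

7568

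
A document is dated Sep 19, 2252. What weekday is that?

Sunday

Doomsday rule: the anchor day for the 2200s is Friday. For year 52: 52÷12 = 4 r 4, and 4÷4 = 1, so 4+4+1 = 9.
Friday + 9 ≡ Sunday — that's 2252's doomsday.
In September the doomsday date is Sep 5.
Sep 19 is 14 days after Sep 5; 14 mod 7 = 0, so Sunday + 0 = Sunday.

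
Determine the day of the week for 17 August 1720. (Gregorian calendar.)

Saturday

Doomsday rule: the anchor day for the 1700s is Sunday. For year 20: 20÷12 = 1 r 8, and 8÷4 = 2, so 1+8+2 = 11.
Sunday + 11 ≡ Thursday — that's 1720's doomsday.
In August the doomsday date is Aug 8.
Aug 17 is 9 days after Aug 8; 9 mod 7 = 2, so Thursday + 2 = Saturday.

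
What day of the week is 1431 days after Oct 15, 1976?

First find the weekday of Oct 15, 1976. Doomsday rule: the anchor day for the 1900s is Wednesday. For year 76: 76÷12 = 6 r 4, and 4÷4 = 1, so 6+4+1 = 11.
Wednesday + 11 ≡ Sunday — that's 1976's doomsday.
In October the doomsday date is Oct 10.
Oct 15 is 5 days after Oct 10; 5 mod 7 = 5, so Sunday + 5 = Friday.
1431 mod 7 = 3, so 1431 days after a Friday is Friday + 3 = Monday.

Monday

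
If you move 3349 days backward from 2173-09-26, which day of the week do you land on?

Sep 26, 2173 is a Sunday.
3349 mod 7 = 3, so 3349 days before a Sunday is Sunday − 3 = Thursday.

Thursday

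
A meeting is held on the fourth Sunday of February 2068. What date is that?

February 1, 2068 is a Wednesday.
The first Sunday is therefore February 5 (4 days later).
The fourth Sunday is 5 + 3×7 = February 26.

February 26, 2068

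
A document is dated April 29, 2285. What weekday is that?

Wednesday

Doomsday rule: the anchor day for the 2200s is Friday. For year 85: 85÷12 = 7 r 1, and 1÷4 = 0, so 7+1+0 = 8.
Friday + 8 ≡ Saturday — that's 2285's doomsday.
In April the doomsday date is Apr 4.
Apr 29 is 25 days after Apr 4; 25 mod 7 = 4, so Saturday + 4 = Wednesday.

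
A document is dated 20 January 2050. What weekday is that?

Thursday

Doomsday rule: the anchor day for the 2000s is Tuesday. For year 50: 50÷12 = 4 r 2, and 2÷4 = 0, so 4+2+0 = 6.
Tuesday + 6 ≡ Monday — that's 2050's doomsday.
In January the doomsday date is Jan 3 (2050 is not a leap year).
Jan 20 is 17 days after Jan 3; 17 mod 7 = 3, so Monday + 3 = Thursday.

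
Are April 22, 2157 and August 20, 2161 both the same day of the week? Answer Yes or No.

From Apr 22, 2157 to Aug 20, 2161 is 1581 days.
1581 mod 7 = 6, so they are different weekdays.
(Apr 22, 2157 is a Friday; Aug 20, 2161 is a Thursday.)

No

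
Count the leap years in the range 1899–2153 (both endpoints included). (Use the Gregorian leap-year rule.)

Multiples of 4 in [1899,2153]: 64.
Of those, multiples of 100: 3 (not leap unless ÷400).
Multiples of 400: 1.
Leap years = 64 − 3 + 1 = 62.

62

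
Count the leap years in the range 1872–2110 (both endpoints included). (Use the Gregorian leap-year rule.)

Multiples of 4 in [1872,2110]: 60.
Of those, multiples of 100: 3 (not leap unless ÷400).
Multiples of 400: 1.
Leap years = 60 − 3 + 1 = 58.

58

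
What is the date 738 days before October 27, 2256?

−366 (one year; includes Feb 29, 2256) → Oct 27, 2255 (372 left).
−27 → Sep 30, 2255 (end of Sep, 30 days; 345 left).
−30 → Aug 31, 2255 (end of Aug, 31 days; 315 left).
−31 → Jul 31, 2255 (end of Jul, 31 days; 284 left).
−31 → Jun 30, 2255 (end of Jun, 30 days; 253 left).
−30 → May 31, 2255 (end of May, 31 days; 223 left).
−31 → Apr 30, 2255 (end of Apr, 30 days; 192 left).
−30 → Mar 31, 2255 (end of Mar, 31 days; 162 left).
−31 → Feb 28, 2255 (end of Feb, 28 days; 131 left).
−28 → Jan 31, 2255 (end of Jan, 31 days; 103 left).
−31 → Dec 31, 2254 (end of Dec, 31 days; 72 left).
−31 → Nov 30, 2254 (end of Nov, 30 days; 41 left).
−30 → Oct 31, 2254 (end of Oct, 31 days; 11 left).
−11 → Oct 20, 2254.

October 20, 2254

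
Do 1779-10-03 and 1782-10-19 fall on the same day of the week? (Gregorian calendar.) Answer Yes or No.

From Oct 3, 1779 to Oct 19, 1782 is 1112 days.
1112 mod 7 = 6, so they are different weekdays.
(Oct 3, 1779 is a Sunday; Oct 19, 1782 is a Saturday.)

No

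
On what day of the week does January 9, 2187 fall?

Doomsday rule: the anchor day for the 2100s is Sunday. For year 87: 87÷12 = 7 r 3, and 3÷4 = 0, so 7+3+0 = 10.
Sunday + 10 ≡ Wednesday — that's 2187's doomsday.
In January the doomsday date is Jan 3 (2187 is not a leap year).
Jan 9 is 6 days after Jan 3; 6 mod 7 = 6, so Wednesday + 6 = Tuesday.

Tuesday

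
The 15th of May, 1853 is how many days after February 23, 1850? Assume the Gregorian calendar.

Feb 23, 1850 → Feb 23, 1851: 365 days.
Feb 23, 1851 → Feb 23, 1852: 365 days.
Feb 23, 1852 → Feb 23, 1853: 366 days (Feb 29, 1852 is in that span).
Feb 23, 1853 → Mar 23, 1853: 28 days (February has 28).
Mar 23, 1853 → Apr 23, 1853: 31 days (March has 31).
Apr 23, 1853 → May 15, 1853: 22 days.
Total: 1177 days.

1177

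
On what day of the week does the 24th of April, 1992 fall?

January 1, 1992 is a Wednesday.
Jan 1, 1992 → Feb 1, 1992: 31 days (January has 31).
Feb 1, 1992 → Mar 1, 1992: 29 days (February has 29).
Mar 1, 1992 → Apr 1, 1992: 31 days (March has 31).
Apr 1, 1992 → Apr 24, 1992: 23 days.
Total: 114 days.
114 mod 7 = 2, so Wednesday + 2 = Friday.

Friday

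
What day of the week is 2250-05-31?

January 1, 2250 is a Tuesday.
Jan 1, 2250 → Feb 1, 2250: 31 days (January has 31).
Feb 1, 2250 → Mar 1, 2250: 28 days (February has 28).
Mar 1, 2250 → Apr 1, 2250: 31 days (March has 31).
Apr 1, 2250 → May 1, 2250: 30 days (April has 30).
May 1, 2250 → May 31, 2250: 30 days.
Total: 150 days.
150 mod 7 = 3, so Tuesday + 3 = Friday.

Friday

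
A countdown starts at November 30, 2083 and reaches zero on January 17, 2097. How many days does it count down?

4797

Nov 30, 2083 → Nov 30, 2084: 366 days (Feb 29, 2084 is in that span).
Nov 30, 2084 → Nov 30, 2085: 365 days.
Nov 30, 2085 → Nov 30, 2086: 365 days.
Nov 30, 2086 → Nov 30, 2087: 365 days.
Nov 30, 2087 → Nov 30, 2088: 366 days (Feb 29, 2088 is in that span).
Nov 30, 2088 → Nov 30, 2089: 365 days.
Nov 30, 2089 → Nov 30, 2090: 365 days.
Nov 30, 2090 → Nov 30, 2091: 365 days.
Nov 30, 2091 → Nov 30, 2092: 366 days (Feb 29, 2092 is in that span).
Nov 30, 2092 → Nov 30, 2093: 365 days.
Nov 30, 2093 → Nov 30, 2094: 365 days.
Nov 30, 2094 → Nov 30, 2095: 365 days.
Nov 30, 2095 → Nov 30, 2096: 366 days (Feb 29, 2096 is in that span).
Nov 30, 2096 → Dec 30, 2096: 30 days (November has 30).
Dec 30, 2096 → Jan 17, 2097: 18 days.
Total: 4797 days.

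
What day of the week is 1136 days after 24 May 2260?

Saturday

May 24, 2260 is a Thursday.
1136 mod 7 = 2, so 1136 days after a Thursday is Thursday + 2 = Saturday.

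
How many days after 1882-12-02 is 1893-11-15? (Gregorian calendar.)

Dec 2, 1882 → Dec 2, 1883: 365 days.
Dec 2, 1883 → Dec 2, 1884: 366 days (Feb 29, 1884 is in that span).
Dec 2, 1884 → Dec 2, 1885: 365 days.
Dec 2, 1885 → Dec 2, 1886: 365 days.
Dec 2, 1886 → Dec 2, 1887: 365 days.
Dec 2, 1887 → Dec 2, 1888: 366 days (Feb 29, 1888 is in that span).
Dec 2, 1888 → Dec 2, 1889: 365 days.
Dec 2, 1889 → Dec 2, 1890: 365 days.
Dec 2, 1890 → Dec 2, 1891: 365 days.
Dec 2, 1891 → Dec 2, 1892: 366 days (Feb 29, 1892 is in that span).
Dec 2, 1892 → Jan 2, 1893: 31 days (December has 31).
Jan 2, 1893 → Feb 2, 1893: 31 days (January has 31).
Feb 2, 1893 → Mar 2, 1893: 28 days (February has 28).
Mar 2, 1893 → Apr 2, 1893: 31 days (March has 31).
Apr 2, 1893 → May 2, 1893: 30 days (April has 30).
May 2, 1893 → Jun 2, 1893: 31 days (May has 31).
Jun 2, 1893 → Jul 2, 1893: 30 days (June has 30).
Jul 2, 1893 → Aug 2, 1893: 31 days (July has 31).
Aug 2, 1893 → Sep 2, 1893: 31 days (August has 31).
Sep 2, 1893 → Oct 2, 1893: 30 days (September has 30).
Oct 2, 1893 → Nov 2, 1893: 31 days (October has 31).
Nov 2, 1893 → Nov 15, 1893: 13 days.
Total: 4001 days.

4001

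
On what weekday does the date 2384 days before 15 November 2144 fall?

Wednesday

First find the weekday of Nov 15, 2144. Doomsday rule: the anchor day for the 2100s is Sunday. For year 44: 44÷12 = 3 r 8, and 8÷4 = 2, so 3+8+2 = 13.
Sunday + 13 ≡ Saturday — that's 2144's doomsday.
In November the doomsday date is Nov 7.
Nov 15 is 8 days after Nov 7; 8 mod 7 = 1, so Saturday + 1 = Sunday.
2384 mod 7 = 4, so 2384 days before a Sunday is Sunday − 4 = Wednesday.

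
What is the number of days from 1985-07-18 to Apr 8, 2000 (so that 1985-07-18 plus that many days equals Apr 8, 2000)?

Jul 18, 1985 → Jul 18, 1986: 365 days.
Jul 18, 1986 → Jul 18, 1987: 365 days.
Jul 18, 1987 → Jul 18, 1988: 366 days (Feb 29, 1988 is in that span).
Jul 18, 1988 → Jul 18, 1989: 365 days.
Jul 18, 1989 → Jul 18, 1990: 365 days.
Jul 18, 1990 → Jul 18, 1991: 365 days.
Jul 18, 1991 → Jul 18, 1992: 366 days (Feb 29, 1992 is in that span).
Jul 18, 1992 → Jul 18, 1993: 365 days.
Jul 18, 1993 → Jul 18, 1994: 365 days.
Jul 18, 1994 → Jul 18, 1995: 365 days.
Jul 18, 1995 → Jul 18, 1996: 366 days (Feb 29, 1996 is in that span).
Jul 18, 1996 → Jul 18, 1997: 365 days.
Jul 18, 1997 → Jul 18, 1998: 365 days.
Jul 18, 1998 → Jul 18, 1999: 365 days.
Jul 18, 1999 → Aug 18, 1999: 31 days (July has 31).
Aug 18, 1999 → Sep 18, 1999: 31 days (August has 31).
Sep 18, 1999 → Oct 18, 1999: 30 days (September has 30).
Oct 18, 1999 → Nov 18, 1999: 31 days (October has 31).
Nov 18, 1999 → Dec 18, 1999: 30 days (November has 30).
Dec 18, 1999 → Jan 18, 2000: 31 days (December has 31).
Jan 18, 2000 → Feb 18, 2000: 31 days (January has 31).
Feb 18, 2000 → Mar 18, 2000: 29 days (February has 29).
Mar 18, 2000 → Apr 8, 2000: 21 days.
Total: 5378 days.

5378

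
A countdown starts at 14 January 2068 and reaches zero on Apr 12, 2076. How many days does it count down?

Jan 14, 2068 → Jan 14, 2069: 366 days (Feb 29, 2068 is in that span).
Jan 14, 2069 → Jan 14, 2070: 365 days.
Jan 14, 2070 → Jan 14, 2071: 365 days.
Jan 14, 2071 → Jan 14, 2072: 365 days.
Jan 14, 2072 → Jan 14, 2073: 366 days (Feb 29, 2072 is in that span).
Jan 14, 2073 → Jan 14, 2074: 365 days.
Jan 14, 2074 → Jan 14, 2075: 365 days.
Jan 14, 2075 → Jan 14, 2076: 365 days.
Jan 14, 2076 → Feb 14, 2076: 31 days (January has 31).
Feb 14, 2076 → Mar 14, 2076: 29 days (February has 29).
Mar 14, 2076 → Apr 12, 2076: 29 days.
Total: 3011 days.

3011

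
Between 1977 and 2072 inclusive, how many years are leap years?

24

Multiples of 4 in [1977,2072]: 24.
Of those, multiples of 100: 1 (not leap unless ÷400).
Multiples of 400: 1.
Leap years = 24 − 1 + 1 = 24.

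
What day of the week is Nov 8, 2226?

Doomsday rule: the anchor day for the 2200s is Friday. For year 26: 26÷12 = 2 r 2, and 2÷4 = 0, so 2+2+0 = 4.
Friday + 4 ≡ Tuesday — that's 2226's doomsday.
In November the doomsday date is Nov 7.
Nov 8 is 1 day after Nov 7; 1 mod 7 = 1, so Tuesday + 1 = Wednesday.

Wednesday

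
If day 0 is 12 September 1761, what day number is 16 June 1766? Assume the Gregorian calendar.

1738

Sep 12, 1761 → Sep 12, 1762: 365 days.
Sep 12, 1762 → Sep 12, 1763: 365 days.
Sep 12, 1763 → Sep 12, 1764: 366 days (Feb 29, 1764 is in that span).
Sep 12, 1764 → Sep 12, 1765: 365 days.
Sep 12, 1765 → Oct 12, 1765: 30 days (September has 30).
Oct 12, 1765 → Nov 12, 1765: 31 days (October has 31).
Nov 12, 1765 → Dec 12, 1765: 30 days (November has 30).
Dec 12, 1765 → Jan 12, 1766: 31 days (December has 31).
Jan 12, 1766 → Feb 12, 1766: 31 days (January has 31).
Feb 12, 1766 → Mar 12, 1766: 28 days (February has 28).
Mar 12, 1766 → Apr 12, 1766: 31 days (March has 31).
Apr 12, 1766 → May 12, 1766: 30 days (April has 30).
May 12, 1766 → Jun 12, 1766: 31 days (May has 31).
Jun 12, 1766 → Jun 16, 1766: 4 days.
Total: 1738 days.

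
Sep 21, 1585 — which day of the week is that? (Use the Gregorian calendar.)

Doomsday rule: the anchor day for the 1500s is Wednesday. For year 85: 85÷12 = 7 r 1, and 1÷4 = 0, so 7+1+0 = 8.
Wednesday + 8 ≡ Thursday — that's 1585's doomsday.
In September the doomsday date is Sep 5.
Sep 21 is 16 days after Sep 5; 16 mod 7 = 2, so Thursday + 2 = Saturday.

Saturday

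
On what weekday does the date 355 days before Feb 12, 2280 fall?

Saturday

Feb 12, 2280 is a Thursday.
355 mod 7 = 5, so 355 days before a Thursday is Thursday − 5 = Saturday.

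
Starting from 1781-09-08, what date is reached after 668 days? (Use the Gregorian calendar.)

+365 (one year) → Sep 8, 1782 (303 left).
Sep has 30 days: +23 → Oct 1, 1782 (280 left).
Oct has 31 days: +31 → Nov 1, 1782 (249 left).
Nov has 30 days: +30 → Dec 1, 1782 (219 left).
Dec has 31 days: +31 → Jan 1, 1783 (188 left).
Jan has 31 days: +31 → Feb 1, 1783 (157 left).
Feb has 28 days: +28 → Mar 1, 1783 (129 left).
Mar has 31 days: +31 → Apr 1, 1783 (98 left).
Apr has 30 days: +30 → May 1, 1783 (68 left).
May has 31 days: +31 → Jun 1, 1783 (37 left).
Jun has 30 days: +30 → Jul 1, 1783 (7 left).
+7 → Jul 8, 1783.

July 8, 1783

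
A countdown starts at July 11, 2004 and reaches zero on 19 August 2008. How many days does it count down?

1500

Jul 11, 2004 → Jul 11, 2005: 365 days.
Jul 11, 2005 → Jul 11, 2006: 365 days.
Jul 11, 2006 → Jul 11, 2007: 365 days.
Jul 11, 2007 → Jul 11, 2008: 366 days (Feb 29, 2008 is in that span).
Jul 11, 2008 → Aug 11, 2008: 31 days (July has 31).
Aug 11, 2008 → Aug 19, 2008: 8 days.
Total: 1500 days.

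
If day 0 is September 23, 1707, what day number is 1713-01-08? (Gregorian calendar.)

Sep 23, 1707 → Sep 23, 1708: 366 days (Feb 29, 1708 is in that span).
Sep 23, 1708 → Sep 23, 1709: 365 days.
Sep 23, 1709 → Sep 23, 1710: 365 days.
Sep 23, 1710 → Sep 23, 1711: 365 days.
Sep 23, 1711 → Sep 23, 1712: 366 days (Feb 29, 1712 is in that span).
Sep 23, 1712 → Oct 23, 1712: 30 days (September has 30).
Oct 23, 1712 → Nov 23, 1712: 31 days (October has 31).
Nov 23, 1712 → Dec 23, 1712: 30 days (November has 30).
Dec 23, 1712 → Jan 8, 1713: 16 days.
Total: 1934 days.

1934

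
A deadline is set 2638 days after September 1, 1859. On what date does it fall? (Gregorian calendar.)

+366 (one year; includes Feb 29, 1860) → Sep 1, 1860 (2272 left).
+365 (one year) → Sep 1, 1861 (1907 left).
+365 (one year) → Sep 1, 1862 (1542 left).
+365 (one year) → Sep 1, 1863 (1177 left).
+366 (one year; includes Feb 29, 1864) → Sep 1, 1864 (811 left).
+365 (one year) → Sep 1, 1865 (446 left).
+365 (one year) → Sep 1, 1866 (81 left).
Sep has 30 days: +30 → Oct 1, 1866 (51 left).
Oct has 31 days: +31 → Nov 1, 1866 (20 left).
+20 → Nov 21, 1866.

November 21, 1866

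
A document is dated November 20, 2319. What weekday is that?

Thursday

Doomsday rule: the anchor day for the 2300s is Wednesday. For year 19: 19÷12 = 1 r 7, and 7÷4 = 1, so 1+7+1 = 9.
Wednesday + 9 ≡ Friday — that's 2319's doomsday.
In November the doomsday date is Nov 7.
Nov 20 is 13 days after Nov 7; 13 mod 7 = 6, so Friday + 6 = Thursday.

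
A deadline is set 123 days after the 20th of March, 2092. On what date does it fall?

July 21, 2092

Mar has 31 days: +12 → Apr 1, 2092 (111 left).
Apr has 30 days: +30 → May 1, 2092 (81 left).
May has 31 days: +31 → Jun 1, 2092 (50 left).
Jun has 30 days: +30 → Jul 1, 2092 (20 left).
+20 → Jul 21, 2092.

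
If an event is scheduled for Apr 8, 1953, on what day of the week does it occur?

Wednesday

Doomsday rule: the anchor day for the 1900s is Wednesday. For year 53: 53÷12 = 4 r 5, and 5÷4 = 1, so 4+5+1 = 10.
Wednesday + 10 ≡ Saturday — that's 1953's doomsday.
In April the doomsday date is Apr 4.
Apr 8 is 4 days after Apr 4; 4 mod 7 = 4, so Saturday + 4 = Wednesday.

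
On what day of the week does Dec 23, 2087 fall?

Doomsday rule: the anchor day for the 2000s is Tuesday. For year 87: 87÷12 = 7 r 3, and 3÷4 = 0, so 7+3+0 = 10.
Tuesday + 10 ≡ Friday — that's 2087's doomsday.
In December the doomsday date is Dec 12.
Dec 23 is 11 days after Dec 12; 11 mod 7 = 4, so Friday + 4 = Tuesday.

Tuesday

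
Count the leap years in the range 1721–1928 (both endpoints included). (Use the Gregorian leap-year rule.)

Multiples of 4 in [1721,1928]: 52.
Of those, multiples of 100: 2 (not leap unless ÷400).
Multiples of 400: 0.
Leap years = 52 − 2 + 0 = 50.

50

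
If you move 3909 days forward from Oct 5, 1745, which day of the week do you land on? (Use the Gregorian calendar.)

First find the weekday of Oct 5, 1745. Doomsday rule: the anchor day for the 1700s is Sunday. For year 45: 45÷12 = 3 r 9, and 9÷4 = 2, so 3+9+2 = 14.
Sunday + 14 ≡ Sunday — that's 1745's doomsday.
In October the doomsday date is Oct 10.
Oct 5 is 5 days before Oct 10; 5 mod 7 = 5, so Sunday − 5 = Tuesday.
3909 mod 7 = 3, so 3909 days after a Tuesday is Tuesday + 3 = Friday.

Friday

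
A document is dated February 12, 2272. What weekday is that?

Monday

Doomsday rule: the anchor day for the 2200s is Friday. For year 72: 72÷12 = 6 r 0, and 0÷4 = 0, so 6+0+0 = 6.
Friday + 6 ≡ Thursday — that's 2272's doomsday.
In February the doomsday date is Feb 29 (2272 is a leap year (divisible by 4)).
Feb 12 is 17 days before Feb 29; 17 mod 7 = 3, so Thursday − 3 = Monday.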